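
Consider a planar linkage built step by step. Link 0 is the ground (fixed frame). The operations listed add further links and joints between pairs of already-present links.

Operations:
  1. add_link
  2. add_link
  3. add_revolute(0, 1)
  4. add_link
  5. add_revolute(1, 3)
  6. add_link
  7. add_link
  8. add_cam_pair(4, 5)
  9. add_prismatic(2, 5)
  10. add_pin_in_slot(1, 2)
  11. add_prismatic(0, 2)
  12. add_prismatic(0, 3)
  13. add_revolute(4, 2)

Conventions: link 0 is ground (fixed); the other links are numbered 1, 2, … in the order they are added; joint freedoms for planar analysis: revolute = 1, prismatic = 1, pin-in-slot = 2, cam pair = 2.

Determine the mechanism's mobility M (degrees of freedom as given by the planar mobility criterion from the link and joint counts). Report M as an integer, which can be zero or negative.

ground; <1,0,0>
#1 <2,0,0>
#2 <3,0,0>
R:0↔1 J1 <3,1,0>
#3 <4,1,0>
R:1↔3 J1 <4,2,0>
#4 <5,2,0>
#5 <6,2,0>
C:4↔5 J2 <6,2,1>
P:2↔5 J1 <6,3,1>
PS:1↔2 J2 <6,3,2>
P:0↔2 J1 <6,4,2>
P:0↔3 J1 <6,5,2>
R:4↔2 J1 <6,6,2>
3×5 − 2×6 − 1×2 = 1

M = 1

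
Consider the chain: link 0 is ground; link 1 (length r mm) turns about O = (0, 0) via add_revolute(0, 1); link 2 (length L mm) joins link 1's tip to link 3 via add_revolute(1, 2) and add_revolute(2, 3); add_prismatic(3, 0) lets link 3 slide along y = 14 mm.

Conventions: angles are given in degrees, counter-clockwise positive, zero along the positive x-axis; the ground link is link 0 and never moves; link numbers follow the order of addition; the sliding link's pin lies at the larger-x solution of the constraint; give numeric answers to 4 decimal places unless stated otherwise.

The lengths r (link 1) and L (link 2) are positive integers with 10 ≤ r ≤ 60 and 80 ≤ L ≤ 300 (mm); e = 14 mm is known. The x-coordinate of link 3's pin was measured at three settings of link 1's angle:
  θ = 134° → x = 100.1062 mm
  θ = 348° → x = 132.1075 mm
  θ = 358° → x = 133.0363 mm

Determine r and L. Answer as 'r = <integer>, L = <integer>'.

constraint per measurement: (x − r cos θ)² + (r sin θ − e)² = L²
subtracting the θ₁ and θ₂ equations cancels the r² and L² terms:
r = (x₁² − x₂²) / (2[(x₁cos θ₁ + e sin θ₁) − (x₂cos θ₂ + e sin θ₂)]) = 20.0000 → r = 20
L² = (x₁ − r cos θ₁)² + (r sin θ₁ − e)² = 12996.0054 → L = 114.0000 → L = 114
check at θ₃=358°: x = 133.0363 (printed 133.0363) ✓

r = 20, L = 114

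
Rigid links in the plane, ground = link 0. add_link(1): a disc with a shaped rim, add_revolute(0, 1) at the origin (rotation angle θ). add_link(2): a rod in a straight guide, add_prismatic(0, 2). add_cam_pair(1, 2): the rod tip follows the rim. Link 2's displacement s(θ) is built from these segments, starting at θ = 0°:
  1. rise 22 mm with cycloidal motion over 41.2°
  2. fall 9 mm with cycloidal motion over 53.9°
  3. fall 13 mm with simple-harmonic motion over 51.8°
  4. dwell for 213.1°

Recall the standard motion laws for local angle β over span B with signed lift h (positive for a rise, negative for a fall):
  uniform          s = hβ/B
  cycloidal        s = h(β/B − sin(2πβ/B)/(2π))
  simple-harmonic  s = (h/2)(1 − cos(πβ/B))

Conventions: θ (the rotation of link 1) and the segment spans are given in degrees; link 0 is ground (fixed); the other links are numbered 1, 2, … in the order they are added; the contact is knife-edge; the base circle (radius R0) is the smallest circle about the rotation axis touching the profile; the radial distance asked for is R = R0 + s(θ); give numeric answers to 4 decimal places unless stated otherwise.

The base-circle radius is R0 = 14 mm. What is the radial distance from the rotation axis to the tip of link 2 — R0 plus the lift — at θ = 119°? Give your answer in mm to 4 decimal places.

segment 1 (0° to 41.2°, cycloidal, h = 22) is passed completely: s = 0.0000 + (22) = 22.0000
segment 2 (41.2° to 95.1°, cycloidal, h = -9) is passed completely: s = 22.0000 + (-9) = 13.0000
θ = 119° falls in segment 3 (95.1° to 146.9°, simple-harmonic, h = -13): β = 119 − 95.1 = 23.9°, B = 51.8°; Δs = -13/2·(1 − cos(π·0.4614)) = -5.7135; s = 13.0000 − 5.7135 = 7.2865
R = R0 + s = 14 + 7.2865 = 21.2865

21.2865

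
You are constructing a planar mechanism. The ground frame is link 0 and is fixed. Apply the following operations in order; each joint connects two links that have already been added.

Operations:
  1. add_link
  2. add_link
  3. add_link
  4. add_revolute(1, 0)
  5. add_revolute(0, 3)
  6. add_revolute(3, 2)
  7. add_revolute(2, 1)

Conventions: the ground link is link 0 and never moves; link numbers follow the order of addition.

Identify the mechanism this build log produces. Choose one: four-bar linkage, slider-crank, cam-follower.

links: 4 (incl. ground); joints: 4 revolute, 0 prismatic, 0 higher (cam) pair, forming one closed loop
4 links in a single 4R loop → four-bar linkage

four-bar linkage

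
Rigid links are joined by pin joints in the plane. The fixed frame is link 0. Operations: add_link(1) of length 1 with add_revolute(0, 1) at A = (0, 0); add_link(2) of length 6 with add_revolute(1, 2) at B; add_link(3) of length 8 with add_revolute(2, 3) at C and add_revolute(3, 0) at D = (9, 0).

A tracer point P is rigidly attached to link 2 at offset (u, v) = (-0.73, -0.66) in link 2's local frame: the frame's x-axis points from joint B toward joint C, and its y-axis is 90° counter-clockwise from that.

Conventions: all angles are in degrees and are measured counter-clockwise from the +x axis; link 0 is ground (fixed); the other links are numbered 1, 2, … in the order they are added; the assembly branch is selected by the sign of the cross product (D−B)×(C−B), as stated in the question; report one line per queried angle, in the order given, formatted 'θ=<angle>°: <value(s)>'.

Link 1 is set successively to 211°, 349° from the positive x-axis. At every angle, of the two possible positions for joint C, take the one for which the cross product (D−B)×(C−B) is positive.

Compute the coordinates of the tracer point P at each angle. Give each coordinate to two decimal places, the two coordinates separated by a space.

A=(0,0), D=(9.00,0)
θ=211°: B = A + 1.00·(cos211°, sin211°) = (-0.8572, -0.5150)
θ=211°: |BD| = 9.8706
θ=211°: circle(B,6.00) ∩ circle(D,8.00): a=3.5170, h=4.8612
θ=211°:   candidates: C₊=(2.4013,4.5230) cross=47.983; C₋=(2.9086,-5.1861) cross=-47.983
θ=211°:   branch + wants cross > 0 → take C=(2.4013,4.5230) (cross=47.983)
θ=211°: ex = (C−B)/|BC| = (0.5431,0.8397); ey = (-0.8397,0.5431)
θ=211°: P = B + -0.73·ex + -0.66·ey = (-0.6994,-1.4864)
θ=349°: B = A + 1.00·(cos349°, sin349°) = (0.9816, -0.1908)
θ=349°: |BD| = 8.0206
θ=349°: circle(B,6.00) ∩ circle(D,8.00): a=2.2648, h=5.5561
θ=349°:   candidates: C₊=(3.1136,5.4176) cross=44.564; C₋=(3.3780,-5.6915) cross=-44.564
θ=349°:   branch + wants cross > 0 → take C=(3.1136,5.4176) (cross=44.564)
θ=349°: ex = (C−B)/|BC| = (0.3553,0.9347); ey = (-0.9347,0.3553)
θ=349°: P = B + -0.73·ex + -0.66·ey = (1.3392,-1.1077)

θ=211°: -0.70 -1.49
θ=349°: 1.34 -1.11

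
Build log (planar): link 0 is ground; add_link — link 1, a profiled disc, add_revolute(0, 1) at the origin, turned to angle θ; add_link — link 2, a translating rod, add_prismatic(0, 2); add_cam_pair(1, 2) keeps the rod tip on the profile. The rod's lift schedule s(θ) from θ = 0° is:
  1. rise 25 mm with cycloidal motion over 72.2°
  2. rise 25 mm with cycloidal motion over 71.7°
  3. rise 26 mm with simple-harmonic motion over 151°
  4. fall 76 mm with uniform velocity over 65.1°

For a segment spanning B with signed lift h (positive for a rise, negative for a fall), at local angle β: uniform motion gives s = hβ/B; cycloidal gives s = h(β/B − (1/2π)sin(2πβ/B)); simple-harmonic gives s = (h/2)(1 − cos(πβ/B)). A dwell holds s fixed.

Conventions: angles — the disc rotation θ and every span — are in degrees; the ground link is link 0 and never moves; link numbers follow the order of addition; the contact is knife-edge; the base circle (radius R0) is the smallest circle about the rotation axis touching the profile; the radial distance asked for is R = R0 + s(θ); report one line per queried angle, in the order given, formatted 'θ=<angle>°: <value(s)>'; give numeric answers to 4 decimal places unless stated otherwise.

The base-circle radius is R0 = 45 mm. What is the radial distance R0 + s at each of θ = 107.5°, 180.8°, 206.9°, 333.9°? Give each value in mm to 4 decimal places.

seg 1 [0°–72.2°] cycloidal, h=25: full span → s += 25 → s = 25.0000
seg 2 [72.2°–143.9°] cycloidal, h=25: θ=107.5° here. β=35.3, B=71.7. 25·(0.4923 − sin(2π·0.4923)/(2π)) = 12.1165 → s = 37.1165
seg 2 [72.2°–143.9°] cycloidal, h=25: full span → s += 25 → s = 50.0000
seg 3 [143.9°–294.9°] simple-harmonic, h=26: θ=180.8° here. β=36.9, B=151. 26/2·(1 − cos(π·0.2444)) = 3.6465 → s = 53.6465
seg 3 [143.9°–294.9°] simple-harmonic, h=26: θ=206.9° here. β=63, B=151. 26/2·(1 − cos(π·0.4172)) = 9.6571 → s = 59.6571
seg 3 [143.9°–294.9°] simple-harmonic, h=26: full span → s += 26 → s = 76.0000
seg 4 [294.9°–360°] uniform, h=-76: θ=333.9° here. β=39, B=65.1. -76·39/65.1 = -45.5300 → s = 30.4700
θ=107.5°: R = R0 + s = 45 + 37.1165 = 82.1165
θ=180.8°: R = R0 + s = 45 + 53.6465 = 98.6465
θ=206.9°: R = R0 + s = 45 + 59.6571 = 104.6571
θ=333.9°: R = R0 + s = 45 + 30.4700 = 75.4700

θ=107.5°: 82.1165
θ=180.8°: 98.6465
θ=206.9°: 104.6571
θ=333.9°: 75.4700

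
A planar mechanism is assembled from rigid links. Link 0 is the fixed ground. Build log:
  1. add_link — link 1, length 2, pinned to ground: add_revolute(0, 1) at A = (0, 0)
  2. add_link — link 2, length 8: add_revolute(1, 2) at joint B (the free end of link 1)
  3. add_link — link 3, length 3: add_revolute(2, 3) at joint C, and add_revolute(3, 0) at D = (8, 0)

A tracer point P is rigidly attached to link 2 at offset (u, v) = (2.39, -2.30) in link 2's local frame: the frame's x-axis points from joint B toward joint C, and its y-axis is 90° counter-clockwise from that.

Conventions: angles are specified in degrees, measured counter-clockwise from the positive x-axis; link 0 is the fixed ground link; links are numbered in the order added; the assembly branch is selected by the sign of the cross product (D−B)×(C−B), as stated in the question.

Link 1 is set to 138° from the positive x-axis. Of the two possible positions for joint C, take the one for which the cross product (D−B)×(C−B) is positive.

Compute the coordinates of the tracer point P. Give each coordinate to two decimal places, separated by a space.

A=(0,0), D=(8.00,0)
B = A + 2.00·(cos138°, sin138°) = (-1.4863, 1.3383)
|BD| = 9.5802
circle(B,8.00) ∩ circle(D,3.00): a=7.6606, h=2.3054
  candidates: C₊=(6.4213,2.5510) cross=22.087; C₋=(5.7772,-2.0147) cross=-22.087
  branch + wants cross > 0 → take C=(6.4213,2.5510) (cross=22.087)
ex = (C−B)/|BC| = (0.9884,0.1516); ey = (-0.1516,0.9884)
P = B + 2.39·ex + -2.30·ey = (1.2248,-0.5729)

1.22 -0.57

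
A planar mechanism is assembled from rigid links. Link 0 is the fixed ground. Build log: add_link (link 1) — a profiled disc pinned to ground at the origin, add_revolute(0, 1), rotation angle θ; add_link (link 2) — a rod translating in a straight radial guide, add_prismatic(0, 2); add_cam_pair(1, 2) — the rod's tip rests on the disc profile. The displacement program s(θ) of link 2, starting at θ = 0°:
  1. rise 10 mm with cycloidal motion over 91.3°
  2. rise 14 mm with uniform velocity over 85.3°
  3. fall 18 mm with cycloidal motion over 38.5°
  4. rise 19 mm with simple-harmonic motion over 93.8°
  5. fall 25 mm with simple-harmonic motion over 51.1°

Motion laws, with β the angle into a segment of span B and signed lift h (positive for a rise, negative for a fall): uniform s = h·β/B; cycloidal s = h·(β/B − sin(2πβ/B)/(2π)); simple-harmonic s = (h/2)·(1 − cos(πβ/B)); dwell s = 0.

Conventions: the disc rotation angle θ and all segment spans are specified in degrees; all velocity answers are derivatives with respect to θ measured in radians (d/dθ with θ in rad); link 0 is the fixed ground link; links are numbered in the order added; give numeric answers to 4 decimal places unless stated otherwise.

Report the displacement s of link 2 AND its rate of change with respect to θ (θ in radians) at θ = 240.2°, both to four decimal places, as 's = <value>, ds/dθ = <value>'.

seg 1 [0°–91.3°] cycloidal, h=10: full span → s += 10 → s = 10.0000
seg 2 [91.3°–176.6°] uniform, h=14: full span → s += 14 → s = 24.0000
seg 3 [176.6°–215.1°] cycloidal, h=-18: full span → s += -18 → s = 6.0000
seg 4 [215.1°–308.9°] simple-harmonic, h=19: θ=240.2° here. β=25.1, B=93.8. 19/2·(1 − cos(π·0.2676)) = 3.1638 → s = 9.1638
velocity in seg [215.1°–308.9°] (simple-harmonic), θ in radians: β = 25.1° = 0.4381 rad, B = 93.8° = 1.6371 rad; ds/dθ = (πh/(2B)) sin(πβ/B) = (π·19/(2·1.6371)) sin(π·0.2676) = 13.583087 mm/rad

s = 9.1638, ds/dθ = 13.5831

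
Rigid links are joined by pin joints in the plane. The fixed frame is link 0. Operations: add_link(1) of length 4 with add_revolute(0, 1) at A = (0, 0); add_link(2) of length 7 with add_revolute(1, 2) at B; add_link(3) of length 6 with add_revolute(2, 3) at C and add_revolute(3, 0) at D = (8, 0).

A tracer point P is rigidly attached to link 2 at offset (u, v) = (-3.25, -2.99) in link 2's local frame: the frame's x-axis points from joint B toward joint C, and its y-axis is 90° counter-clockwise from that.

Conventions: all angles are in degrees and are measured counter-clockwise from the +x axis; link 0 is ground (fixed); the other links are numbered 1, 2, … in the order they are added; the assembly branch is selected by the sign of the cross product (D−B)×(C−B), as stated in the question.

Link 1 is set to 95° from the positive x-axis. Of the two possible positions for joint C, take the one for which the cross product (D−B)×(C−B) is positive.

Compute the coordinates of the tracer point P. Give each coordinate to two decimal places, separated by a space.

A=(0,0), D=(8.00,0)
B = A + 4.00·(cos95°, sin95°) = (-0.3486, 3.9848)
|BD| = 9.2508
circle(B,7.00) ∩ circle(D,6.00): a=5.3281, h=4.5400
  candidates: C₊=(6.4154,5.7870) cross=41.999; C₋=(2.5042,-2.4075) cross=-41.999
  branch + wants cross > 0 → take C=(6.4154,5.7870) (cross=41.999)
ex = (C−B)/|BC| = (0.9663,0.2575); ey = (-0.2575,0.9663)
P = B + -3.25·ex + -2.99·ey = (-2.7193,0.2588)

-2.72 0.26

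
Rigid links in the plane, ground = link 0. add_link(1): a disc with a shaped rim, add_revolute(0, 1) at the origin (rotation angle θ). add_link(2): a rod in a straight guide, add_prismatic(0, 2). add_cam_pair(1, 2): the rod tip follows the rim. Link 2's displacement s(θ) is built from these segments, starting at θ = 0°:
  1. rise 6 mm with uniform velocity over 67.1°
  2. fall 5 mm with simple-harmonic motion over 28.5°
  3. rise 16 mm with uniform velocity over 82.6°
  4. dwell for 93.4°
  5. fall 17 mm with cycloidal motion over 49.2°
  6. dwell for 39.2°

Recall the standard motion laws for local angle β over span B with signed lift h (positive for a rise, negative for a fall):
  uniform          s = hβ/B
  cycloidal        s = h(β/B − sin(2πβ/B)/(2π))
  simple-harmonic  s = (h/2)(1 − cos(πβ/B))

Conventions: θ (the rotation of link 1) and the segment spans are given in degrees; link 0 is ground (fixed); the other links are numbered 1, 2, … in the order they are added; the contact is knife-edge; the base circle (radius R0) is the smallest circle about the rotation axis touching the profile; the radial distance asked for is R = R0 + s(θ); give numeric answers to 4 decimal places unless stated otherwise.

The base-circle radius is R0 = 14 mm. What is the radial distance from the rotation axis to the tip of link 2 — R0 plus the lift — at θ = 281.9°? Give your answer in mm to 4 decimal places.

segment 1 (0° to 67.1°, uniform, h = 6) is passed completely: s = 0.0000 + (6) = 6.0000
segment 2 (67.1° to 95.6°, simple-harmonic, h = -5) is passed completely: s = 6.0000 + (-5) = 1.0000
segment 3 (95.6° to 178.2°, uniform, h = 16) is passed completely: s = 1.0000 + (16) = 17.0000
segment 4 (178.2° to 271.6°, dwell): s unchanged at 17.0000
θ = 281.9° falls in segment 5 (271.6° to 320.8°, cycloidal, h = -17): β = 281.9 − 271.6 = 10.3°, B = 49.2°; Δs = -17·(0.2093 − sin(2π·0.2093)/(2π)) = -0.9411; s = 17.0000 − 0.9411 = 16.0589
R = R0 + s = 14 + 16.0589 = 30.0589

30.0589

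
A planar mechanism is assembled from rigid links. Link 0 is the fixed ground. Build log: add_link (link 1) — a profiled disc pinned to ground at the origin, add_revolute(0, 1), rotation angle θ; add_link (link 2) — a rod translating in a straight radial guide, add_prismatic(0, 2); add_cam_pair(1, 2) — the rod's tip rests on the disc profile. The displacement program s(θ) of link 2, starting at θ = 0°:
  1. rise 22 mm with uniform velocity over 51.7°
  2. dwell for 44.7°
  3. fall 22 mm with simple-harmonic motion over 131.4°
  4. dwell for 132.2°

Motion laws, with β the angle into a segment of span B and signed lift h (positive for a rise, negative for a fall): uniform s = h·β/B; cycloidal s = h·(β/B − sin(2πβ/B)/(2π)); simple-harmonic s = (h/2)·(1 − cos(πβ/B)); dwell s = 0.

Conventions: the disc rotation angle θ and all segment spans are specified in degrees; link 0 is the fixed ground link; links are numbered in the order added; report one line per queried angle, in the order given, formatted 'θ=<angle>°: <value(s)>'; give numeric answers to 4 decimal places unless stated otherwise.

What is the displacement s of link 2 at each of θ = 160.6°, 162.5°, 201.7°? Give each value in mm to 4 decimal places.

seg 1 [0°–51.7°] uniform, h=22: full span → s += 22 → s = 22.0000
seg 2 [51.7°–96.4°] dwell: s stays 22.0000
seg 3 [96.4°–227.8°] simple-harmonic, h=-22: θ=160.6° here. β=64.2, B=131.4. -22/2·(1 − cos(π·0.4886)) = -10.6056 → s = 11.3944
seg 3 [96.4°–227.8°] simple-harmonic, h=-22: θ=162.5° here. β=66.1, B=131.4. -22/2·(1 − cos(π·0.5030)) = -11.1052 → s = 10.8948
seg 3 [96.4°–227.8°] simple-harmonic, h=-22: θ=201.7° here. β=105.3, B=131.4. -22/2·(1 − cos(π·0.8014)) = -19.9269 → s = 2.0731

θ=160.6°: 11.3944
θ=162.5°: 10.8948
θ=201.7°: 2.0731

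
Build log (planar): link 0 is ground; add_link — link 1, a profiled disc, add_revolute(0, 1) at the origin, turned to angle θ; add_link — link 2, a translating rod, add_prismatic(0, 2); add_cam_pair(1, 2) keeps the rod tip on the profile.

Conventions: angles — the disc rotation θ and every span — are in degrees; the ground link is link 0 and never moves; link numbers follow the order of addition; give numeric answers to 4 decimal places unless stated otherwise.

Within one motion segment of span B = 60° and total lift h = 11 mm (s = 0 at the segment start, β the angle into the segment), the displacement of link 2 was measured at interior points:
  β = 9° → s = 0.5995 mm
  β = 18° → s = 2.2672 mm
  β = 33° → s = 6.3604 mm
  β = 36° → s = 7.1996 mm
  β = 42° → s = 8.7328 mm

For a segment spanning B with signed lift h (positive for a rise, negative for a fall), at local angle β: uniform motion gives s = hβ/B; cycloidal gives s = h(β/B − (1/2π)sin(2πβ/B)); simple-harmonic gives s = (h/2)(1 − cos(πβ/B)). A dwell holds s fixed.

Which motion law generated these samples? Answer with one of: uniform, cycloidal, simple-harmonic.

candidates at β/B = r: uniform s = h·r (linear in β); cycloidal s = h·(r − sin(2πr)/(2π)); simple-harmonic s = (h/2)(1 − cos(πr))
β=9°: printed 0.5995 | uniform 1.6500, cycloidal 0.2337, simple-harmonic 0.5995
β=18°: printed 2.2672 | uniform 3.3000, cycloidal 1.6350, simple-harmonic 2.2672
β=33°: printed 6.3604 | uniform 6.0500, cycloidal 6.5910, simple-harmonic 6.3604
β=36°: printed 7.1996 | uniform 6.6000, cycloidal 7.6290, simple-harmonic 7.1996
β=42°: printed 8.7328 | uniform 7.7000, cycloidal 9.3650, simple-harmonic 8.7328
only one law matches every sample → simple-harmonic

simple-harmonic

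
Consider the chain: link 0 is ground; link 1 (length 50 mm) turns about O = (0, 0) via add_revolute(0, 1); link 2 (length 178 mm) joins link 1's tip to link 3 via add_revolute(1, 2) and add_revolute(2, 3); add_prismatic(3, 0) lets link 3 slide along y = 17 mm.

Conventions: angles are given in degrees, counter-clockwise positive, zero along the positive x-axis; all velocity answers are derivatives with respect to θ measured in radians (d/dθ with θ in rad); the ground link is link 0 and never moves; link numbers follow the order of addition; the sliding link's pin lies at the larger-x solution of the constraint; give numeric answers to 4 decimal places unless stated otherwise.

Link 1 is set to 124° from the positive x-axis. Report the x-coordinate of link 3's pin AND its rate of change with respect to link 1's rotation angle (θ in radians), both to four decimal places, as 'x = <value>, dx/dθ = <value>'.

geometry: r = 50 mm, L = 178 mm, e = 17 mm
crank pin P = (r cos θ, r sin θ) = (-27.959645, 41.451879)
h = r sin θ − e = 41.451879 − 17 = 24.451879
x = r cos θ + √(L² − h²) = -27.959645 + 176.312523 = 148.352877
dx/dθ = −r sin θ − h·r cos θ/√(L² − h²) (θ in radians; h = 24.451879) = -37.574299

x = 148.3529, dx/dθ = -37.5743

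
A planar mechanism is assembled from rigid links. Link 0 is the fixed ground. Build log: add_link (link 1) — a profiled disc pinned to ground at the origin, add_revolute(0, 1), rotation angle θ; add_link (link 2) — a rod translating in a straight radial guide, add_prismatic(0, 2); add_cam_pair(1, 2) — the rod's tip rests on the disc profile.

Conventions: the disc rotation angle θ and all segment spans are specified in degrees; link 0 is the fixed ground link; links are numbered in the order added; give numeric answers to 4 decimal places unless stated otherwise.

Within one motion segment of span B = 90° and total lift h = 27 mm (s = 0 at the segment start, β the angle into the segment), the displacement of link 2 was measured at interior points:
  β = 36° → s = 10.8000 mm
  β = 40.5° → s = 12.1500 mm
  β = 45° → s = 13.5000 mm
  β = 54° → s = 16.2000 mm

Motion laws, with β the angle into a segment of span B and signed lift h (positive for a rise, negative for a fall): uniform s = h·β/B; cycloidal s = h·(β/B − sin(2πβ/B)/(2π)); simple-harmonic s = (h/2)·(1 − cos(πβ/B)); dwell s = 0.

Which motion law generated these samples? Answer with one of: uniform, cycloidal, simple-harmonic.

candidates at β/B = r: uniform s = h·r (linear in β); cycloidal s = h·(r − sin(2πr)/(2π)); simple-harmonic s = (h/2)(1 − cos(πr))
β=36°: printed 10.8000 | uniform 10.8000, cycloidal 8.2742, simple-harmonic 9.3283
β=40.5°: printed 12.1500 | uniform 12.1500, cycloidal 10.8221, simple-harmonic 11.3881
β=45°: printed 13.5000 | uniform 13.5000, cycloidal 13.5000, simple-harmonic 13.5000
β=54°: printed 16.2000 | uniform 16.2000, cycloidal 18.7258, simple-harmonic 17.6717
only one law matches every sample → uniform

uniform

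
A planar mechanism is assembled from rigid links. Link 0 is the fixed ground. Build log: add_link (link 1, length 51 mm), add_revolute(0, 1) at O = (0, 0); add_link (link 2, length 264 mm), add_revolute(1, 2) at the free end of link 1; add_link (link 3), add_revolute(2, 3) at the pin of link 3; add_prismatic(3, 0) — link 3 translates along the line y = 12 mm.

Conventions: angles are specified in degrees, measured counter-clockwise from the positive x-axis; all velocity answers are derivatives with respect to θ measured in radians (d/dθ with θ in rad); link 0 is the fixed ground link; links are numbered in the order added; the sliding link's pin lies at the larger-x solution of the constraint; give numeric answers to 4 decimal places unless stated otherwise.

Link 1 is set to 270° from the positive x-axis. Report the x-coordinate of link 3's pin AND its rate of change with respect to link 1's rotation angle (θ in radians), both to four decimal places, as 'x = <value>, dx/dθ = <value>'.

geometry: r = 51 mm, L = 264 mm, e = 12 mm
crank pin P = (r cos θ, r sin θ) = (-0.000000, -51.000000)
h = r sin θ − e = -51.000000 − 12 = -63.000000
x = r cos θ + √(L² − h²) = -0.000000 + 256.372775 = 256.372775
dx/dθ = −r sin θ − h·r cos θ/√(L² − h²) (θ in radians; h = -63.000000) = 51.000000

x = 256.3728, dx/dθ = 51.0000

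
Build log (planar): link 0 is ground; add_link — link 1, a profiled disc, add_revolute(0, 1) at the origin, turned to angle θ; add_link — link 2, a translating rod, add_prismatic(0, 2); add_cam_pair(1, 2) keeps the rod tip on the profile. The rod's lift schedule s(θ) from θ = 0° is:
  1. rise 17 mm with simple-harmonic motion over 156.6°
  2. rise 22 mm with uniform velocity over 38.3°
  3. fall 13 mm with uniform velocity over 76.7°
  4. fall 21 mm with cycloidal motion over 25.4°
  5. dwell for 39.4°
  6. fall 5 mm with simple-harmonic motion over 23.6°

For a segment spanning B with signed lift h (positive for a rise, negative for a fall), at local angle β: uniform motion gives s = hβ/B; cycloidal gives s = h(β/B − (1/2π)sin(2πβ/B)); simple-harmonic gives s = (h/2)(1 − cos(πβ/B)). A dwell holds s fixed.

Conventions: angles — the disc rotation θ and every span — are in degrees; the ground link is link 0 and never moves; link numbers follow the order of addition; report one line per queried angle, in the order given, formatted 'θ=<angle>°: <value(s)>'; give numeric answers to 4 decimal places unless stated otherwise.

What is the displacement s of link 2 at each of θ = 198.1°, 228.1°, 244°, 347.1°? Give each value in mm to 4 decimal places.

seg 1 [0°–156.6°] simple-harmonic, h=17: full span → s += 17 → s = 17.0000
seg 2 [156.6°–194.9°] uniform, h=22: full span → s += 22 → s = 39.0000
seg 3 [194.9°–271.6°] uniform, h=-13: θ=198.1° here. β=3.2, B=76.7. -13·3.2/76.7 = -0.5424 → s = 38.4576
seg 3 [194.9°–271.6°] uniform, h=-13: θ=228.1° here. β=33.2, B=76.7. -13·33.2/76.7 = -5.6271 → s = 33.3729
seg 3 [194.9°–271.6°] uniform, h=-13: θ=244° here. β=49.1, B=76.7. -13·49.1/76.7 = -8.3220 → s = 30.6780
seg 3 [194.9°–271.6°] uniform, h=-13: full span → s += -13 → s = 26.0000
seg 4 [271.6°–297°] cycloidal, h=-21: full span → s += -21 → s = 5.0000
seg 5 [297°–336.4°] dwell: s stays 5.0000
seg 6 [336.4°–360°] simple-harmonic, h=-5: θ=347.1° here. β=10.7, B=23.6. -5/2·(1 − cos(π·0.4534)) = -2.1352 → s = 2.8648

θ=198.1°: 38.4576
θ=228.1°: 33.3729
θ=244°: 30.6780
θ=347.1°: 2.8648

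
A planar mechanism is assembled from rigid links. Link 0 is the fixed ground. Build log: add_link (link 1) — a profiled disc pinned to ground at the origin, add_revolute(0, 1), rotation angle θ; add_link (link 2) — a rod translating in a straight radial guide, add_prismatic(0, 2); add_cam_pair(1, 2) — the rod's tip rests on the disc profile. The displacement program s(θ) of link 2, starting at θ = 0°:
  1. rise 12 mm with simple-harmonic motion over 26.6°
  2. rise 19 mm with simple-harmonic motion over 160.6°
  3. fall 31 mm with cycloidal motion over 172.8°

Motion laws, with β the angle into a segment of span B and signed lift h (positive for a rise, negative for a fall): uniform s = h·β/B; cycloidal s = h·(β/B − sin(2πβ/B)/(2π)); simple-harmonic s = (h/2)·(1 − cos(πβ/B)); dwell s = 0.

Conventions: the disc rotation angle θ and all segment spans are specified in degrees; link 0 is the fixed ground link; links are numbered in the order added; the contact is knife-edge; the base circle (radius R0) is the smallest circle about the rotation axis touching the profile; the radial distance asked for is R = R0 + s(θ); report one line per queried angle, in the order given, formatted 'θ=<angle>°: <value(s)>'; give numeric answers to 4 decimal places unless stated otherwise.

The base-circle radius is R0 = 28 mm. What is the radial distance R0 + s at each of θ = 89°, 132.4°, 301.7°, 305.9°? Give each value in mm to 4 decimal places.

seg 1 [0°–26.6°] simple-harmonic, h=12: full span → s += 12 → s = 12.0000
seg 2 [26.6°–187.2°] simple-harmonic, h=19: θ=89° here. β=62.4, B=160.6. 19/2·(1 − cos(π·0.3885)) = 6.2411 → s = 18.2411
seg 2 [26.6°–187.2°] simple-harmonic, h=19: θ=132.4° here. β=105.8, B=160.6. 19/2·(1 − cos(π·0.6588)) = 14.0447 → s = 26.0447
seg 2 [26.6°–187.2°] simple-harmonic, h=19: full span → s += 19 → s = 31.0000
seg 3 [187.2°–360°] cycloidal, h=-31: θ=301.7° here. β=114.5, B=172.8. -31·(0.6626 − sin(2π·0.6626)/(2π)) = -24.7497 → s = 6.2503
seg 3 [187.2°–360°] cycloidal, h=-31: θ=305.9° here. β=118.7, B=172.8. -31·(0.6869 − sin(2π·0.6869)/(2π)) = -25.8459 → s = 5.1541
θ=89°: R = R0 + s = 28 + 18.2411 = 46.2411
θ=132.4°: R = R0 + s = 28 + 26.0447 = 54.0447
θ=301.7°: R = R0 + s = 28 + 6.2503 = 34.2503
θ=305.9°: R = R0 + s = 28 + 5.1541 = 33.1541

θ=89°: 46.2411
θ=132.4°: 54.0447
θ=301.7°: 34.2503
θ=305.9°: 33.1541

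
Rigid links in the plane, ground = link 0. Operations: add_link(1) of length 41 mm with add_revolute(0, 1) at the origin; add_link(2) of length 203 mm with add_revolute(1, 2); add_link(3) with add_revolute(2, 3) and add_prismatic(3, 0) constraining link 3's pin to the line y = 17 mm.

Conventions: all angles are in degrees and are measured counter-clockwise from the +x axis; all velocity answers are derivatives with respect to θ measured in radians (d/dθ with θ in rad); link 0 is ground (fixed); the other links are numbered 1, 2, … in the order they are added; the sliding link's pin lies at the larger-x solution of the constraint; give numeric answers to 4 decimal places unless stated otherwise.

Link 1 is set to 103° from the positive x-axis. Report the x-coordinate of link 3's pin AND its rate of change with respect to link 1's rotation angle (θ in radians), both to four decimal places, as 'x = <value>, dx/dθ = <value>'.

geometry: r = 41 mm, L = 203 mm, e = 17 mm
crank pin P = (r cos θ, r sin θ) = (-9.222993, 39.949173)
h = r sin θ − e = 39.949173 − 17 = 22.949173
x = r cos θ + √(L² − h²) = -9.222993 + 201.698625 = 192.475632
dx/dθ = −r sin θ − h·r cos θ/√(L² − h²) (θ in radians; h = 22.949173) = -38.899785

x = 192.4756, dx/dθ = -38.8998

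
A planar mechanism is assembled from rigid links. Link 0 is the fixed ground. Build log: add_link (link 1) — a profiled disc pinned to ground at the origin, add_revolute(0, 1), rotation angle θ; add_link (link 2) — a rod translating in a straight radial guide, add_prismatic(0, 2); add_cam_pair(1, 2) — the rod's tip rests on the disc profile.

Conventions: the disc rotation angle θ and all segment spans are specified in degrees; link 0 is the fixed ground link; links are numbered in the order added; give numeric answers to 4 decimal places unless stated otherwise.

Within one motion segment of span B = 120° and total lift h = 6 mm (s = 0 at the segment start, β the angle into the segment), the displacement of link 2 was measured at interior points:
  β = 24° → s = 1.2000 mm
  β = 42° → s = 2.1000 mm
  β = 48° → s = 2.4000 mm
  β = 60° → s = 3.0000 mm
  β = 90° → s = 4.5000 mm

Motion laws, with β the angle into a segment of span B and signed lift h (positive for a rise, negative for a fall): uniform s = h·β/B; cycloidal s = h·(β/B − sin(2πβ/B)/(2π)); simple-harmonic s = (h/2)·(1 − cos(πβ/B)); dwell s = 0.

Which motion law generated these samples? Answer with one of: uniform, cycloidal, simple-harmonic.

candidates at β/B = r: uniform s = h·r (linear in β); cycloidal s = h·(r − sin(2πr)/(2π)); simple-harmonic s = (h/2)(1 − cos(πr))
β=24°: printed 1.2000 | uniform 1.2000, cycloidal 0.2918, simple-harmonic 0.5729
β=42°: printed 2.1000 | uniform 2.1000, cycloidal 1.3274, simple-harmonic 1.6380
β=48°: printed 2.4000 | uniform 2.4000, cycloidal 1.8387, simple-harmonic 2.0729
β=60°: printed 3.0000 | uniform 3.0000, cycloidal 3.0000, simple-harmonic 3.0000
β=90°: printed 4.5000 | uniform 4.5000, cycloidal 5.4549, simple-harmonic 5.1213
only one law matches every sample → uniform

uniform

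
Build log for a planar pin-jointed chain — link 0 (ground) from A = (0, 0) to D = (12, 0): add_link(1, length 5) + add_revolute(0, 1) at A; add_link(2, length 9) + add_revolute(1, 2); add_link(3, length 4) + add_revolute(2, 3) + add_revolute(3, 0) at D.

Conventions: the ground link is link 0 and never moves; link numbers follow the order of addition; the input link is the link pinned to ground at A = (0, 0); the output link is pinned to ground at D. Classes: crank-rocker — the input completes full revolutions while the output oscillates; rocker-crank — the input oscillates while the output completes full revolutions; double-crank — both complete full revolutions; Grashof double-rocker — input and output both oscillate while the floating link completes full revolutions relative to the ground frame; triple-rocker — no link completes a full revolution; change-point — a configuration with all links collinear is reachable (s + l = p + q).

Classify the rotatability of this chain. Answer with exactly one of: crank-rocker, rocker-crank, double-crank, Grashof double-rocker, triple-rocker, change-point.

lengths: ground=12, input=5, coupler=9, output=4
sorted: s=4 (shortest), l=12 (longest), p+q=14
s + l = 16 vs p + q = 14
s + l > p + q → non-Grashof → no link fully rotates → triple-rocker

triple-rocker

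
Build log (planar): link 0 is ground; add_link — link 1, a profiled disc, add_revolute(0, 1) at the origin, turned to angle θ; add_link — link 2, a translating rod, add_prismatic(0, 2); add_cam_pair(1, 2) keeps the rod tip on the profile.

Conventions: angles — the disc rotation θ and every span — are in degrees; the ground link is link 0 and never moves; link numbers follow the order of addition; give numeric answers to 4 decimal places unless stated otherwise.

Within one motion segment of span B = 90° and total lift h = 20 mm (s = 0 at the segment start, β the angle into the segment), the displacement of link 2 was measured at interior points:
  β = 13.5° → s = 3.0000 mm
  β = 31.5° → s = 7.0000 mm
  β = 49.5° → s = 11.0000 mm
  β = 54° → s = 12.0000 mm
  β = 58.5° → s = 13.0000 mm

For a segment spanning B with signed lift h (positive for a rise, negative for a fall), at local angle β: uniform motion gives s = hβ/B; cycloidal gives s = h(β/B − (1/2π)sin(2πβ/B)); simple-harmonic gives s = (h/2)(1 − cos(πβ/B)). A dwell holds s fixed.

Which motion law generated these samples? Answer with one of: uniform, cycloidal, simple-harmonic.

candidates at β/B = r: uniform s = h·r (linear in β); cycloidal s = h·(r − sin(2πr)/(2π)); simple-harmonic s = (h/2)(1 − cos(πr))
β=13.5°: printed 3.0000 | uniform 3.0000, cycloidal 0.4248, simple-harmonic 1.0899
β=31.5°: printed 7.0000 | uniform 7.0000, cycloidal 4.4248, simple-harmonic 5.4601
β=49.5°: printed 11.0000 | uniform 11.0000, cycloidal 11.9836, simple-harmonic 11.5643
β=54°: printed 12.0000 | uniform 12.0000, cycloidal 13.8710, simple-harmonic 13.0902
β=58.5°: printed 13.0000 | uniform 13.0000, cycloidal 15.5752, simple-harmonic 14.5399
only one law matches every sample → uniform

uniform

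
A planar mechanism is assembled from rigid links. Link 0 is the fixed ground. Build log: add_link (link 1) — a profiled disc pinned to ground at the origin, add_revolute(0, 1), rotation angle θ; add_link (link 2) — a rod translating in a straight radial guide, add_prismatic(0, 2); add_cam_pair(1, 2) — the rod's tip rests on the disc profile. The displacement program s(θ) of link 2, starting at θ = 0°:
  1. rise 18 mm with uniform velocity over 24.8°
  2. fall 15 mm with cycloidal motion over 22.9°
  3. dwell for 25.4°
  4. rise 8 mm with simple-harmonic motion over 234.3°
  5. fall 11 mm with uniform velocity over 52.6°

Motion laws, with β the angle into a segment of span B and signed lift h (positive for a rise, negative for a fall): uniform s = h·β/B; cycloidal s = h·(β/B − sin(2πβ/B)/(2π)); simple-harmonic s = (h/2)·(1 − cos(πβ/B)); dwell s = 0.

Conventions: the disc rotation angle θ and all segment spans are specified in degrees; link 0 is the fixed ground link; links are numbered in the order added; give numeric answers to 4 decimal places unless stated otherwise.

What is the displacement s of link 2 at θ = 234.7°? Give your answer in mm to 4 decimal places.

seg 1 [0°–24.8°] uniform, h=18: full span → s += 18 → s = 18.0000
seg 2 [24.8°–47.7°] cycloidal, h=-15: full span → s += -15 → s = 3.0000
seg 3 [47.7°–73.1°] dwell: s stays 3.0000
seg 4 [73.1°–307.4°] simple-harmonic, h=8: θ=234.7° here. β=161.6, B=234.3. 8/2·(1 − cos(π·0.6897)) = 6.2454 → s = 9.2454

9.2454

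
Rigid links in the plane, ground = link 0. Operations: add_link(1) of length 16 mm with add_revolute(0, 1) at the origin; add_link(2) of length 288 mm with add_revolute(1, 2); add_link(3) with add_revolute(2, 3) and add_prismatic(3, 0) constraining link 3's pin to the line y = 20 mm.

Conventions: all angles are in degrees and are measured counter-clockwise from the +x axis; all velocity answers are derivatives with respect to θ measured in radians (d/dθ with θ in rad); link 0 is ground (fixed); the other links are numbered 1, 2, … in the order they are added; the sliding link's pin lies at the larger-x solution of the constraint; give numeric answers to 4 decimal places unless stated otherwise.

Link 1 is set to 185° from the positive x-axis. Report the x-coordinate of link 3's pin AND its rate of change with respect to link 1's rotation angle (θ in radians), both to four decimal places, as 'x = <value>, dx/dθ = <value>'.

geometry: r = 16 mm, L = 288 mm, e = 20 mm
crank pin P = (r cos θ, r sin θ) = (-15.939115, -1.394492)
h = r sin θ − e = -1.394492 − 20 = -21.394492
x = r cos θ + √(L² − h²) = -15.939115 + 287.204240 = 271.265125
dx/dθ = −r sin θ − h·r cos θ/√(L² − h²) (θ in radians; h = -21.394492) = 0.207151

x = 271.2651, dx/dθ = 0.2072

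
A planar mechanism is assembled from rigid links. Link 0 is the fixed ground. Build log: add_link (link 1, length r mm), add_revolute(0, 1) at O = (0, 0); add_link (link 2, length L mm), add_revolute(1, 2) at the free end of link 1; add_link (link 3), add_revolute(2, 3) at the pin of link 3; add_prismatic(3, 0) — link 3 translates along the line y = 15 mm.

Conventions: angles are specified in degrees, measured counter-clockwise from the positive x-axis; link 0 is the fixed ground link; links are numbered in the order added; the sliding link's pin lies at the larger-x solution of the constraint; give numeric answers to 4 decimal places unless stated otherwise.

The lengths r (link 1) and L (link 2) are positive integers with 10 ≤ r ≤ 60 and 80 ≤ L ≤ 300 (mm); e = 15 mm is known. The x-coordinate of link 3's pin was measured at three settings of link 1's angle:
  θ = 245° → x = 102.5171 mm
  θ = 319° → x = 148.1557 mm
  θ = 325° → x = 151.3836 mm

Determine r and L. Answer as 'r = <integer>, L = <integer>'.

constraint per measurement: (x − r cos θ)² + (r sin θ − e)² = L²
subtracting the θ₁ and θ₂ equations cancels the r² and L² terms:
r = (x₁² − x₂²) / (2[(x₁cos θ₁ + e sin θ₁) − (x₂cos θ₂ + e sin θ₂)]) = 36.0000 → r = 36
L² = (x₁ − r cos θ₁)² + (r sin θ₁ − e)² = 16129.0113 → L = 127.0000 → L = 127
check at θ₃=325°: x = 151.3836 (printed 151.3836) ✓

r = 36, L = 127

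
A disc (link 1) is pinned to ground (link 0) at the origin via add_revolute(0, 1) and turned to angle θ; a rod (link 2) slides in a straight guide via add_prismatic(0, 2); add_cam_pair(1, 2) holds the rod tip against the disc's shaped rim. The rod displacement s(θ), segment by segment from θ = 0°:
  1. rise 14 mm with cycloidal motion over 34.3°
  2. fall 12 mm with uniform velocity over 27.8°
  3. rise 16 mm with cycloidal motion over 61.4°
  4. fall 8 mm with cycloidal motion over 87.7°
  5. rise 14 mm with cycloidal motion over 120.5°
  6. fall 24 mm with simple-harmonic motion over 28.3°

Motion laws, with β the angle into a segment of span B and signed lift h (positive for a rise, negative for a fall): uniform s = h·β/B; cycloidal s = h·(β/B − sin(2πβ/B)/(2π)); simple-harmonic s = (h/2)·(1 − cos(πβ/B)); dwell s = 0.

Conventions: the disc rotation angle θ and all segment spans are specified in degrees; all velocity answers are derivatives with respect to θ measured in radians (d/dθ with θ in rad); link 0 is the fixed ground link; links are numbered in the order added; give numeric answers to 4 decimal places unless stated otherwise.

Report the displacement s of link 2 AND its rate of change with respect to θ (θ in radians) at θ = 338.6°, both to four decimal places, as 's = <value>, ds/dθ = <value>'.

segment 1 (0° to 34.3°, cycloidal, h = 14) is passed completely: s = 0.0000 + (14) = 14.0000
segment 2 (34.3° to 62.1°, uniform, h = -12) is passed completely: s = 14.0000 + (-12) = 2.0000
segment 3 (62.1° to 123.5°, cycloidal, h = 16) is passed completely: s = 2.0000 + (16) = 18.0000
segment 4 (123.5° to 211.2°, cycloidal, h = -8) is passed completely: s = 18.0000 + (-8) = 10.0000
segment 5 (211.2° to 331.7°, cycloidal, h = 14) is passed completely: s = 10.0000 + (14) = 24.0000
θ = 338.6° falls in segment 6 (331.7° to 360°, simple-harmonic, h = -24): β = 338.6 − 331.7 = 6.9°, B = 28.3°; Δs = -24/2·(1 − cos(π·0.2438)) = -3.3515; s = 24.0000 − 3.3515 = 20.6485
velocity in seg [331.7°–360°] (simple-harmonic), θ in radians: β = 6.9° = 0.1204 rad, B = 28.3° = 0.4939 rad; ds/dθ = (πh/(2B)) sin(πβ/B) = (π·(-24)/(2·0.4939)) sin(π·0.2438) = -52.911405 mm/rad

s = 20.6485, ds/dθ = -52.9114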